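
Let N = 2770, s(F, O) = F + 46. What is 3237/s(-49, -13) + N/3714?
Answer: -2002318/1857 ≈ -1078.3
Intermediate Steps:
s(F, O) = 46 + F
3237/s(-49, -13) + N/3714 = 3237/(46 - 49) + 2770/3714 = 3237/(-3) + 2770*(1/3714) = 3237*(-1/3) + 1385/1857 = -1079 + 1385/1857 = -2002318/1857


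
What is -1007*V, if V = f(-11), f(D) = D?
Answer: 11077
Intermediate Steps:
V = -11
-1007*V = -1007*(-11) = 11077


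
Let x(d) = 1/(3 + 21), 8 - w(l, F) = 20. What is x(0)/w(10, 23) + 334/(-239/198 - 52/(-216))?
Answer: -28569311/82656 ≈ -345.64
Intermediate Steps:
w(l, F) = -12 (w(l, F) = 8 - 1*20 = 8 - 20 = -12)
x(d) = 1/24
x(0)/w(10, 23) + 334/(-239/198 - 52/(-216)) = (1/24)/(-12) + 334/(-239/198 - 52/(-216)) = (1/24)*(-1/12) + 334/(-239*1/198 - 52*(-1/216)) = -1/288 + 334/(-239/198 + 13/54) = -1/288 + 334/(-287/297) = -1/288 + 334*(-297/287) = -1/288 - 99198/287 = -28569311/82656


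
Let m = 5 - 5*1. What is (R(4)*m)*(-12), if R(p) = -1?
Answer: 0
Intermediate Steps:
m = 0 (m = 5 - 5 = 0)
(R(4)*m)*(-12) = -1*0*(-12) = 0*(-12) = 0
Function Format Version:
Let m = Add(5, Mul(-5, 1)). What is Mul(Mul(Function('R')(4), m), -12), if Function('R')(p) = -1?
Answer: 0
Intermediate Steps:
m = 0 (m = Add(5, -5) = 0)
Mul(Mul(Function('R')(4), m), -12) = Mul(Mul(-1, 0), -12) = Mul(0, -12) = 0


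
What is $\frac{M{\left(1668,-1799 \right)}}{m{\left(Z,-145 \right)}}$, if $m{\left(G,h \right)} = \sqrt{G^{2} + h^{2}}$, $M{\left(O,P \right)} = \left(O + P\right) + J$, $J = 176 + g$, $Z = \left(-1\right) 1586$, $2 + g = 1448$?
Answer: $\frac{1491 \sqrt{2536421}}{2536421} \approx 0.9362$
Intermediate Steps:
$g = 1446$ ($g = -2 + 1448 = 1446$)
$Z = -1586$
$J = 1622$ ($J = 176 + 1446 = 1622$)
$M{\left(O,P \right)} = 1622 + O + P$ ($M{\left(O,P \right)} = \left(O + P\right) + 1622 = 1622 + O + P$)
$\frac{M{\left(1668,-1799 \right)}}{m{\left(Z,-145 \right)}} = \frac{1622 + 1668 - 1799}{\sqrt{\left(-1586\right)^{2} + \left(-145\right)^{2}}} = \frac{1491}{\sqrt{2515396 + 21025}} = \frac{1491}{\sqrt{2536421}} = 1491 \frac{\sqrt{2536421}}{2536421} = \frac{1491 \sqrt{2536421}}{2536421}$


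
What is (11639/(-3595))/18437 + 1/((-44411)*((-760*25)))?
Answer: -19069954699/108599062109000 ≈ -0.00017560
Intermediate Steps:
(11639/(-3595))/18437 + 1/((-44411)*((-760*25))) = (11639*(-1/3595))*(1/18437) - 1/44411/(-19000) = -11639/3595*1/18437 - 1/44411*(-1/19000) = -113/643505 + 1/843809000 = -19069954699/108599062109000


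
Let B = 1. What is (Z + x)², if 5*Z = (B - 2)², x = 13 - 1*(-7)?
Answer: 10201/25 ≈ 408.04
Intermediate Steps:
x = 20 (x = 13 + 7 = 20)
Z = ⅕ (Z = (1 - 2)²/5 = (⅕)*(-1)² = (⅕)*1 = ⅕ ≈ 0.20000)
(Z + x)² = (⅕ + 20)² = (101/5)² = 10201/25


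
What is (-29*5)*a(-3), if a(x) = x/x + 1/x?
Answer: -290/3 ≈ -96.667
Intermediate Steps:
a(x) = 1 + 1/x
(-29*5)*a(-3) = (-29*5)*((1 - 3)/(-3)) = -(-145)*(-2)/3 = -145*⅔ = -290/3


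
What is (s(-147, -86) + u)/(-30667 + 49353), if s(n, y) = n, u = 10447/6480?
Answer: -942113/121085280 ≈ -0.0077806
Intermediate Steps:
u = 10447/6480 (u = 10447*(1/6480) = 10447/6480 ≈ 1.6122)
(s(-147, -86) + u)/(-30667 + 49353) = (-147 + 10447/6480)/(-30667 + 49353) = -942113/6480/18686 = -942113/6480*1/18686 = -942113/121085280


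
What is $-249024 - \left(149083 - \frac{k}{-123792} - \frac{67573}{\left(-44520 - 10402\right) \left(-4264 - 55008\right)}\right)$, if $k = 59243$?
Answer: $- \frac{5013475105277127781}{12593270348904} \approx -3.9811 \cdot 10^{5}$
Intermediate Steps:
$-249024 - \left(149083 - \frac{k}{-123792} - \frac{67573}{\left(-44520 - 10402\right) \left(-4264 - 55008\right)}\right) = -249024 - \left(\frac{18455341979}{123792} - \frac{67573}{\left(-44520 - 10402\right) \left(-4264 - 55008\right)}\right) = -249024 - \left(\frac{18455341979}{123792} - \frac{67573}{3255336784}\right) = -249024 + \left(\left(- \frac{59243}{123792} + 67573 \cdot \frac{1}{3255336784}\right) - 149083\right) = -249024 + \left(\left(- \frac{59243}{123792} + \frac{67573}{3255336784}\right) - 149083\right) = -249024 - \frac{1877448549911658085}{12593270348904} = - \frac{5013475105277127781}{12593270348904}$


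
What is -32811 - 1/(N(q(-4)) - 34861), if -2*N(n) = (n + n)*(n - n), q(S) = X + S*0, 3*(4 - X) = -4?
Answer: -1143824270/34861 ≈ -32811.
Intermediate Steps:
X = 16/3 (X = 4 - ⅓*(-4) = 4 + 4/3 = 16/3 ≈ 5.3333)
q(S) = 16/3 (q(S) = 16/3 + S*0 = 16/3 + 0 = 16/3)
N(n) = 0 (N(n) = -(n + n)*(n - n)/2 = -2*n*0/2 = -½*0 = 0)
-32811 - 1/(N(q(-4)) - 34861) = -32811 - 1/(0 - 34861) = -32811 - 1/(-34861) = -32811 - 1*(-1/34861) = -32811 + 1/34861 = -1143824270/34861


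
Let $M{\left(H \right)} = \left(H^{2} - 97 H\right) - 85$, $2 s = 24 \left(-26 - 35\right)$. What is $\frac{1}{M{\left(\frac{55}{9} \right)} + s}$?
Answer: $- \frac{81}{111167} \approx -0.00072863$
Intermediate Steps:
$s = -732$ ($s = \frac{24 \left(-26 - 35\right)}{2} = \frac{24 \left(-61\right)}{2} = \frac{1}{2} \left(-1464\right) = -732$)
$M{\left(H \right)} = -85 + H^{2} - 97 H$
$\frac{1}{M{\left(\frac{55}{9} \right)} + s} = \frac{1}{\left(-85 + \left(\frac{55}{9}\right)^{2} - 97 \cdot \frac{55}{9}\right) - 732} = \frac{1}{\left(-85 + \left(55 \cdot \frac{1}{9}\right)^{2} - 97 \cdot 55 \cdot \frac{1}{9}\right) - 732} = \frac{1}{\left(-85 + \left(\frac{55}{9}\right)^{2} - \frac{5335}{9}\right) - 732} = \frac{1}{\left(-85 + \frac{3025}{81} - \frac{5335}{9}\right) - 732} = \frac{1}{- \frac{51875}{81} - 732} = \frac{1}{- \frac{111167}{81}} = - \frac{81}{111167}$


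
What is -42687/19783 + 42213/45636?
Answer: -370988051/300938996 ≈ -1.2328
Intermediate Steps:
-42687/19783 + 42213/45636 = -42687*1/19783 + 42213*(1/45636) = -42687/19783 + 14071/15212 = -370988051/300938996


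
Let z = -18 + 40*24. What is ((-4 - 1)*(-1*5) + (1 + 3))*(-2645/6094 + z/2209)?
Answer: -2965453/13461646 ≈ -0.22029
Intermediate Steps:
z = 942 (z = -18 + 960 = 942)
((-4 - 1)*(-1*5) + (1 + 3))*(-2645/6094 + z/2209) = ((-4 - 1)*(-1*5) + (1 + 3))*(-2645/6094 + 942/2209) = (-5*(-5) + 4)*(-2645*1/6094 + 942*(1/2209)) = (25 + 4)*(-2645/6094 + 942/2209) = 29*(-102257/13461646) = -2965453/13461646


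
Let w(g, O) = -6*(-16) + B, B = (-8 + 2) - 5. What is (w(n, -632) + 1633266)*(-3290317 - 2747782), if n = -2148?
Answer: -9862335039749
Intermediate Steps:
B = -11 (B = -6 - 5 = -11)
w(g, O) = 85 (w(g, O) = -6*(-16) - 11 = 96 - 11 = 85)
(w(n, -632) + 1633266)*(-3290317 - 2747782) = (85 + 1633266)*(-3290317 - 2747782) = 1633351*(-6038099) = -9862335039749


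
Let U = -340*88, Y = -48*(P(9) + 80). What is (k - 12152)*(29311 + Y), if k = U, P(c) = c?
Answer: -1053440808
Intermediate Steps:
Y = -4272 (Y = -48*(9 + 80) = -48*89 = -4272)
U = -29920
k = -29920
(k - 12152)*(29311 + Y) = (-29920 - 12152)*(29311 - 4272) = -42072*25039 = -1053440808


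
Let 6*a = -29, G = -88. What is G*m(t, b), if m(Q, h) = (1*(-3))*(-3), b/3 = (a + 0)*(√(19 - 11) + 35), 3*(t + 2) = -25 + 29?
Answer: -792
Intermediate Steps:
a = -29/6 (a = (⅙)*(-29) = -29/6 ≈ -4.8333)
t = -⅔ (t = -2 + (-25 + 29)/3 = -2 + (⅓)*4 = -2 + 4/3 = -⅔ ≈ -0.66667)
b = -1015/2 - 29*√2 (b = 3*((-29/6 + 0)*(√(19 - 11) + 35)) = 3*(-29*(√8 + 35)/6) = 3*(-29*(2*√2 + 35)/6) = 3*(-29*(35 + 2*√2)/6) = 3*(-1015/6 - 29*√2/3) = -1015/2 - 29*√2 ≈ -548.51)
m(Q, h) = 9 (m(Q, h) = -3*(-3) = 9)
G*m(t, b) = -88*9 = -792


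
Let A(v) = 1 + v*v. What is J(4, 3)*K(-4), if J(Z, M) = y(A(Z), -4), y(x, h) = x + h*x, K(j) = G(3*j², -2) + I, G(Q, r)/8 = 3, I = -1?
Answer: -1173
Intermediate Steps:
G(Q, r) = 24 (G(Q, r) = 8*3 = 24)
K(j) = 23 (K(j) = 24 - 1 = 23)
A(v) = 1 + v²
J(Z, M) = -3 - 3*Z² (J(Z, M) = (1 + Z²)*(1 - 4) = (1 + Z²)*(-3) = -3 - 3*Z²)
J(4, 3)*K(-4) = (-3 - 3*4²)*23 = (-3 - 3*16)*23 = (-3 - 48)*23 = -51*23 = -1173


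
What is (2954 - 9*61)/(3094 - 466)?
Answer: 2405/2628 ≈ 0.91514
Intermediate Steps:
(2954 - 9*61)/(3094 - 466) = (2954 - 549)/2628 = 2405*(1/2628) = 2405/2628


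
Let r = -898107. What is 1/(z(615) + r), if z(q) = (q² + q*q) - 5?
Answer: -1/141662 ≈ -7.0591e-6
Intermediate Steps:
z(q) = -5 + 2*q² (z(q) = (q² + q²) - 5 = 2*q² - 5 = -5 + 2*q²)
1/(z(615) + r) = 1/((-5 + 2*615²) - 898107) = 1/((-5 + 2*378225) - 898107) = 1/((-5 + 756450) - 898107) = 1/(756445 - 898107) = 1/(-141662) = -1/141662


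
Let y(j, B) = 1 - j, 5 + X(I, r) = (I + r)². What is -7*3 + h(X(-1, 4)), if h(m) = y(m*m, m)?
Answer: -36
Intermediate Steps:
X(I, r) = -5 + (I + r)²
h(m) = 1 - m² (h(m) = 1 - m*m = 1 - m²)
-7*3 + h(X(-1, 4)) = -7*3 + (1 - (-5 + (-1 + 4)²)²) = -21 + (1 - (-5 + 3²)²) = -21 + (1 - (-5 + 9)²) = -21 + (1 - 1*4²) = -21 + (1 - 1*16) = -21 + (1 - 16) = -21 - 15 = -36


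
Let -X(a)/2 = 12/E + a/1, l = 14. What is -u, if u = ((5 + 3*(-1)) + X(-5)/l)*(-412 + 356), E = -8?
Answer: 164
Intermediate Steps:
X(a) = 3 - 2*a (X(a) = -2*(12/(-8) + a/1) = -2*(12*(-⅛) + a*1) = -2*(-3/2 + a) = 3 - 2*a)
u = -164 (u = ((5 + 3*(-1)) + (3 - 2*(-5))/14)*(-412 + 356) = ((5 - 3) + (3 + 10)*(1/14))*(-56) = (2 + 13*(1/14))*(-56) = (2 + 13/14)*(-56) = (41/14)*(-56) = -164)
-u = -1*(-164) = 164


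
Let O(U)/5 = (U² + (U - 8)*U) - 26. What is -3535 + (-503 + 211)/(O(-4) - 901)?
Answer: -2513093/711 ≈ -3534.6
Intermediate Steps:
O(U) = -130 + 5*U² + 5*U*(-8 + U) (O(U) = 5*((U² + (U - 8)*U) - 26) = 5*((U² + (-8 + U)*U) - 26) = 5*((U² + U*(-8 + U)) - 26) = 5*(-26 + U² + U*(-8 + U)) = -130 + 5*U² + 5*U*(-8 + U))
-3535 + (-503 + 211)/(O(-4) - 901) = -3535 + (-503 + 211)/((-130 - 40*(-4) + 10*(-4)²) - 901) = -3535 - 292/((-130 + 160 + 10*16) - 901) = -3535 - 292/((-130 + 160 + 160) - 901) = -3535 - 292/(190 - 901) = -3535 - 292/(-711) = -3535 - 292*(-1/711) = -3535 + 292/711 = -2513093/711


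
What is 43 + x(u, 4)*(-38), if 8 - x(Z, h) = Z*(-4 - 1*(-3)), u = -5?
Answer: -71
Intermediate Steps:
x(Z, h) = 8 + Z (x(Z, h) = 8 - Z*(-4 - 1*(-3)) = 8 - Z*(-4 + 3) = 8 - Z*(-1) = 8 - (-1)*Z = 8 + Z)
43 + x(u, 4)*(-38) = 43 + (8 - 5)*(-38) = 43 + 3*(-38) = 43 - 114 = -71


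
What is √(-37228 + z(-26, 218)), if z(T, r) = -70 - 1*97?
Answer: 3*I*√4155 ≈ 193.38*I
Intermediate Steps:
z(T, r) = -167 (z(T, r) = -70 - 97 = -167)
√(-37228 + z(-26, 218)) = √(-37228 - 167) = √(-37395) = 3*I*√4155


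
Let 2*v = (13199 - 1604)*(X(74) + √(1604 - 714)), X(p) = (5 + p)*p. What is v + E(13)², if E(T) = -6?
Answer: 33892221 + 11595*√890/2 ≈ 3.4065e+7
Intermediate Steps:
X(p) = p*(5 + p)
v = 33892185 + 11595*√890/2 (v = ((13199 - 1604)*(74*(5 + 74) + √(1604 - 714)))/2 = (11595*(74*79 + √890))/2 = (11595*(5846 + √890))/2 = (67784370 + 11595*√890)/2 = 33892185 + 11595*√890/2 ≈ 3.4065e+7)
v + E(13)² = (33892185 + 11595*√890/2) + (-6)² = (33892185 + 11595*√890/2) + 36 = 33892221 + 11595*√890/2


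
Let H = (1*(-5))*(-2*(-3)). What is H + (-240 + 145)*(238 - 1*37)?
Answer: -19125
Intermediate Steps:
H = -30 (H = -5*6 = -30)
H + (-240 + 145)*(238 - 1*37) = -30 + (-240 + 145)*(238 - 1*37) = -30 - 95*(238 - 37) = -30 - 95*201 = -30 - 19095 = -19125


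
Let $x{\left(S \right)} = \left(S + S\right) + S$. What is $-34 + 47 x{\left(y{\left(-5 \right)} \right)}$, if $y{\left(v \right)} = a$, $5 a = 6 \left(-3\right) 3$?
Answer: $- \frac{7784}{5} \approx -1556.8$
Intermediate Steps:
$a = - \frac{54}{5}$ ($a = \frac{6 \left(-3\right) 3}{5} = \frac{\left(-18\right) 3}{5} = \frac{1}{5} \left(-54\right) = - \frac{54}{5} \approx -10.8$)
$y{\left(v \right)} = - \frac{54}{5}$
$x{\left(S \right)} = 3 S$ ($x{\left(S \right)} = 2 S + S = 3 S$)
$-34 + 47 x{\left(y{\left(-5 \right)} \right)} = -34 + 47 \cdot 3 \left(- \frac{54}{5}\right) = -34 + 47 \left(- \frac{162}{5}\right) = -34 - \frac{7614}{5} = - \frac{7784}{5}$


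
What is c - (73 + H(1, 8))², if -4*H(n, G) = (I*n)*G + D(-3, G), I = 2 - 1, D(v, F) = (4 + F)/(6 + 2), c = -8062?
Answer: -835193/64 ≈ -13050.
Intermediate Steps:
D(v, F) = ½ + F/8 (D(v, F) = (4 + F)/8 = (4 + F)*(⅛) = ½ + F/8)
I = 1
H(n, G) = -⅛ - G/32 - G*n/4 (H(n, G) = -((1*n)*G + (½ + G/8))/4 = -(n*G + (½ + G/8))/4 = -(G*n + (½ + G/8))/4 = -(½ + G/8 + G*n)/4 = -⅛ - G/32 - G*n/4)
c - (73 + H(1, 8))² = -8062 - (73 + (-⅛ - 1/32*8 - ¼*8*1))² = -8062 - (73 + (-⅛ - ¼ - 2))² = -8062 - (73 - 19/8)² = -8062 - (565/8)² = -8062 - 1*319225/64 = -8062 - 319225/64 = -835193/64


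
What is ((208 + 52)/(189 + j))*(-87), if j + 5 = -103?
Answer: -7540/27 ≈ -279.26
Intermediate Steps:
j = -108 (j = -5 - 103 = -108)
((208 + 52)/(189 + j))*(-87) = ((208 + 52)/(189 - 108))*(-87) = (260/81)*(-87) = -7540/27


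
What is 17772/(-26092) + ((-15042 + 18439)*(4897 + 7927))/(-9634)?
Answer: -142102543903/31421291 ≈ -4522.5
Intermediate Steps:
17772/(-26092) + ((-15042 + 18439)*(4897 + 7927))/(-9634) = 17772*(-1/26092) + (3397*12824)*(-1/9634) = -4443/6523 + 43563128*(-1/9634) = -4443/6523 - 21781564/4817 = -142102543903/31421291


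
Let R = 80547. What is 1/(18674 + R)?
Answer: 1/99221 ≈ 1.0079e-5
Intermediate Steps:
1/(18674 + R) = 1/(18674 + 80547) = 1/99221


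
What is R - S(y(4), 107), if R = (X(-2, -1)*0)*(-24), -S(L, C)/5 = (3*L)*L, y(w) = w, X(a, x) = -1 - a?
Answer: 240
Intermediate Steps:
S(L, C) = -15*L² (S(L, C) = -5*3*L*L = -15*L²)
R = 0 (R = ((-1 - 1*(-2))*0)*(-24) = ((-1 + 2)*0)*(-24) = (1*0)*(-24) = 0*(-24) = 0)
R - S(y(4), 107) = 0 - (-15)*4² = 0 - (-15)*16 = 0 - 1*(-240) = 0 + 240 = 240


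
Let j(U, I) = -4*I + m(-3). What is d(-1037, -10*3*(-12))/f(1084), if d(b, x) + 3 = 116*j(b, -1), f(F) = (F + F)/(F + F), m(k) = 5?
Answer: 1041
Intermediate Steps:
j(U, I) = 5 - 4*I (j(U, I) = -4*I + 5 = 5 - 4*I)
f(F) = 1 (f(F) = (2*F)/((2*F)) = (2*F)*(1/(2*F)) = 1)
d(b, x) = 1041 (d(b, x) = -3 + 116*(5 - 4*(-1)) = -3 + 116*(5 + 4) = -3 + 116*9 = -3 + 1044 = 1041)
d(-1037, -10*3*(-12))/f(1084) = 1041/1 = 1041*1 = 1041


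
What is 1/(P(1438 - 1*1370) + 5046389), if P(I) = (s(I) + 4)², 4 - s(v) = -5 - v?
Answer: 1/5052950 ≈ 1.9790e-7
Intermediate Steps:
s(v) = 9 + v (s(v) = 4 - (-5 - v) = 4 + (5 + v) = 9 + v)
P(I) = (13 + I)² (P(I) = ((9 + I) + 4)² = (13 + I)²)
1/(P(1438 - 1*1370) + 5046389) = 1/((13 + (1438 - 1*1370))² + 5046389) = 1/((13 + (1438 - 1370))² + 5046389) = 1/((13 + 68)² + 5046389) = 1/(81² + 5046389) = 1/(6561 + 5046389) = 1/5052950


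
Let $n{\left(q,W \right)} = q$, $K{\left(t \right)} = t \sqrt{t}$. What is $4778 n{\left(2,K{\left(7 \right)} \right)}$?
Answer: $9556$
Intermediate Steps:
$K{\left(t \right)} = t^{\frac{3}{2}}$
$4778 n{\left(2,K{\left(7 \right)} \right)} = 4778 \cdot 2 = 9556$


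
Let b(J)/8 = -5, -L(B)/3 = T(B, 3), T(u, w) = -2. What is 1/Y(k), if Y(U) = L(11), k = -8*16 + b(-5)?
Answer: 1/6 ≈ 0.16667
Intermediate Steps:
L(B) = 6 (L(B) = -3*(-2) = 6)
b(J) = -40 (b(J) = 8*(-5) = -40)
k = -168 (k = -8*16 - 40 = -128 - 40 = -168)
Y(U) = 6
1/Y(k) = 1/6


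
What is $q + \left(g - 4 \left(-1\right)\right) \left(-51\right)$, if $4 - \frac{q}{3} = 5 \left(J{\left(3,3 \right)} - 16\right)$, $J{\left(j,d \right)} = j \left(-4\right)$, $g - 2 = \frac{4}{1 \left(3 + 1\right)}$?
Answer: $75$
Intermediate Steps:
$g = 3$ ($g = 2 + \frac{4}{1 \left(3 + 1\right)} = 2 + \frac{4}{1 \cdot 4} = 2 + \frac{4}{4} = 2 + 4 \cdot \frac{1}{4} = 2 + 1 = 3$)
$J{\left(j,d \right)} = - 4 j$
$q = 432$ ($q = 12 - 3 \cdot 5 \left(\left(-4\right) 3 - 16\right) = 12 - 3 \cdot 5 \left(-12 - 16\right) = 12 - 3 \cdot 5 \left(-28\right) = 12 - -420 = 12 + 420 = 432$)
$q + \left(g - 4 \left(-1\right)\right) \left(-51\right) = 432 + \left(3 - 4 \left(-1\right)\right) \left(-51\right) = 432 + \left(3 - -4\right) \left(-51\right) = 432 + \left(3 + 4\right) \left(-51\right) = 432 + 7 \left(-51\right) = 432 - 357 = 75$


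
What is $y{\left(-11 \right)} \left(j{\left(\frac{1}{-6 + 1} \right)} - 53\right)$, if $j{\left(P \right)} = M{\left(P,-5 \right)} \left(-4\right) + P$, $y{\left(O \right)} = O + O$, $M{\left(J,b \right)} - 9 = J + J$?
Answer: $\frac{9636}{5} \approx 1927.2$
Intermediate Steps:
$M{\left(J,b \right)} = 9 + 2 J$ ($M{\left(J,b \right)} = 9 + \left(J + J\right) = 9 + 2 J$)
$y{\left(O \right)} = 2 O$
$j{\left(P \right)} = -36 - 7 P$ ($j{\left(P \right)} = \left(9 + 2 P\right) \left(-4\right) + P = \left(-36 - 8 P\right) + P = -36 - 7 P$)
$y{\left(-11 \right)} \left(j{\left(\frac{1}{-6 + 1} \right)} - 53\right) = 2 \left(-11\right) \left(\left(-36 - \frac{7}{-6 + 1}\right) - 53\right) = - 22 \left(\left(-36 - \frac{7}{-5}\right) - 53\right) = - 22 \left(\left(-36 - - \frac{7}{5}\right) - 53\right) = - 22 \left(\left(-36 + \frac{7}{5}\right) - 53\right) = - 22 \left(- \frac{173}{5} - 53\right) = \left(-22\right) \left(- \frac{438}{5}\right) = \frac{9636}{5}$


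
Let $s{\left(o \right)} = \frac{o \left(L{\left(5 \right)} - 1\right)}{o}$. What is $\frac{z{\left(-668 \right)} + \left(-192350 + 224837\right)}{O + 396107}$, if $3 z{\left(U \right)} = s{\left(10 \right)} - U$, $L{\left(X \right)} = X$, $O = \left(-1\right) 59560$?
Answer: $\frac{32711}{336547} \approx 0.097196$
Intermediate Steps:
$O = -59560$
$s{\left(o \right)} = 4$ ($s{\left(o \right)} = \frac{o \left(5 - 1\right)}{o} = \frac{o 4}{o} = \frac{4 o}{o} = 4$)
$z{\left(U \right)} = \frac{4}{3} - \frac{U}{3}$ ($z{\left(U \right)} = \frac{4 - U}{3} = \frac{4}{3} - \frac{U}{3}$)
$\frac{z{\left(-668 \right)} + \left(-192350 + 224837\right)}{O + 396107} = \frac{\left(\frac{4}{3} - - \frac{668}{3}\right) + \left(-192350 + 224837\right)}{-59560 + 396107} = \frac{\left(\frac{4}{3} + \frac{668}{3}\right) + 32487}{336547} = \left(224 + 32487\right) \frac{1}{336547} = 32711 \cdot \frac{1}{336547} = \frac{32711}{336547}$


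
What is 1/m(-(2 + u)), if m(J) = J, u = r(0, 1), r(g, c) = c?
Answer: -⅓ ≈ -0.33333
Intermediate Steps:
u = 1
1/m(-(2 + u)) = 1/(-(2 + 1)) = 1/(-1*3) = 1/(-3) = -⅓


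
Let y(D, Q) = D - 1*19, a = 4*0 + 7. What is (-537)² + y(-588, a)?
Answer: 287762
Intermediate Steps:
a = 7 (a = 0 + 7 = 7)
y(D, Q) = -19 + D (y(D, Q) = D - 19 = -19 + D)
(-537)² + y(-588, a) = (-537)² + (-19 - 588) = 288369 - 607 = 287762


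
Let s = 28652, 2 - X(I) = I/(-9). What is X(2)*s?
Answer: 573040/9 ≈ 63671.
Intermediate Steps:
X(I) = 2 + I/9 (X(I) = 2 - I/(-9) = 2 - I*(-1)/9 = 2 - (-1)*I/9 = 2 + I/9)
X(2)*s = (2 + (1/9)*2)*28652 = (2 + 2/9)*28652 = (20/9)*28652 = 573040/9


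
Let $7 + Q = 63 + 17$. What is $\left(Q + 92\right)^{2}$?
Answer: $27225$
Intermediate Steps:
$Q = 73$ ($Q = -7 + \left(63 + 17\right) = -7 + 80 = 73$)
$\left(Q + 92\right)^{2} = \left(73 + 92\right)^{2} = 165^{2} = 27225$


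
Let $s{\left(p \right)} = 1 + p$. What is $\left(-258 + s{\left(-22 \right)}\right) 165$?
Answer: $-46035$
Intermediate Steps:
$\left(-258 + s{\left(-22 \right)}\right) 165 = \left(-258 + \left(1 - 22\right)\right) 165 = \left(-258 - 21\right) 165 = \left(-279\right) 165 = -46035$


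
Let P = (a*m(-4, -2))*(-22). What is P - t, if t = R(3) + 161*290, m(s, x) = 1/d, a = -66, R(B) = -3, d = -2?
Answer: -47413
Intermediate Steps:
m(s, x) = -1/2 (m(s, x) = 1/(-2) = -1/2)
P = -726 (P = -66*(-1/2)*(-22) = 33*(-22) = -726)
t = 46687 (t = -3 + 161*290 = -3 + 46690 = 46687)
P - t = -726 - 1*46687 = -726 - 46687 = -47413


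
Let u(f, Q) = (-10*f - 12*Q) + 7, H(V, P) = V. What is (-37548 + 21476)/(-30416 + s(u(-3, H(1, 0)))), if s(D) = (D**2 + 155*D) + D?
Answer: 16072/25891 ≈ 0.62076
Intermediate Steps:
u(f, Q) = 7 - 12*Q - 10*f (u(f, Q) = (-12*Q - 10*f) + 7 = 7 - 12*Q - 10*f)
s(D) = D**2 + 156*D
(-37548 + 21476)/(-30416 + s(u(-3, H(1, 0)))) = (-37548 + 21476)/(-30416 + (7 - 12*1 - 10*(-3))*(156 + (7 - 12*1 - 10*(-3)))) = -16072/(-30416 + (7 - 12 + 30)*(156 + (7 - 12 + 30))) = -16072/(-30416 + 25*(156 + 25)) = -16072/(-30416 + 25*181) = -16072/(-30416 + 4525) = -16072/(-25891) = -16072*(-1/25891) = 16072/25891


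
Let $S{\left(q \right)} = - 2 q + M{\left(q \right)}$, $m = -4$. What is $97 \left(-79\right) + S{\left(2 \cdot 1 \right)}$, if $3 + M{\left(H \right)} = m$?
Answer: $-7674$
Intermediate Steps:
$M{\left(H \right)} = -7$ ($M{\left(H \right)} = -3 - 4 = -7$)
$S{\left(q \right)} = -7 - 2 q$ ($S{\left(q \right)} = - 2 q - 7 = -7 - 2 q$)
$97 \left(-79\right) + S{\left(2 \cdot 1 \right)} = 97 \left(-79\right) - \left(7 + 2 \cdot 2 \cdot 1\right) = -7663 - 11 = -7674$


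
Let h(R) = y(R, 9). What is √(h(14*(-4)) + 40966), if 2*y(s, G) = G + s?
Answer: √163770/2 ≈ 202.34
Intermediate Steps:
y(s, G) = G/2 + s/2 (y(s, G) = (G + s)/2 = G/2 + s/2)
h(R) = 9/2 + R/2 (h(R) = (½)*9 + R/2 = 9/2 + R/2)
√(h(14*(-4)) + 40966) = √((9/2 + (14*(-4))/2) + 40966) = √((9/2 + (½)*(-56)) + 40966) = √((9/2 - 28) + 40966) = √(-47/2 + 40966) = √(81885/2) = √163770/2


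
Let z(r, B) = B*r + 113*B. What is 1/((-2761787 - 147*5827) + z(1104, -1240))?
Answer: -1/5127436 ≈ -1.9503e-7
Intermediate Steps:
z(r, B) = 113*B + B*r
1/((-2761787 - 147*5827) + z(1104, -1240)) = 1/((-2761787 - 147*5827) - 1240*(113 + 1104)) = 1/((-2761787 - 856569) - 1240*1217) = 1/(-3618356 - 1509080) = 1/(-5127436) = -1/5127436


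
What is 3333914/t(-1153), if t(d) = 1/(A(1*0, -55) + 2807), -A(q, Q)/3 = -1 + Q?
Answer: 9918394150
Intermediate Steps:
A(q, Q) = 3 - 3*Q (A(q, Q) = -3*(-1 + Q) = 3 - 3*Q)
t(d) = 1/2975 (t(d) = 1/((3 - 3*(-55)) + 2807) = 1/((3 + 165) + 2807) = 1/(168 + 2807) = 1/2975)
3333914/t(-1153) = 3333914/(1/2975) = 3333914*2975 = 9918394150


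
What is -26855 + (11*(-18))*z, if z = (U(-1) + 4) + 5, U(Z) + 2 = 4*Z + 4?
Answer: -28241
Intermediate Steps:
U(Z) = 2 + 4*Z (U(Z) = -2 + (4*Z + 4) = -2 + (4 + 4*Z) = 2 + 4*Z)
z = 7 (z = ((2 + 4*(-1)) + 4) + 5 = ((2 - 4) + 4) + 5 = (-2 + 4) + 5 = 2 + 5 = 7)
-26855 + (11*(-18))*z = -26855 + (11*(-18))*7 = -26855 - 198*7 = -26855 - 1386 = -28241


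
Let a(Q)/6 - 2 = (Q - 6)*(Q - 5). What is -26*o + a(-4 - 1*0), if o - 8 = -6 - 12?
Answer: 812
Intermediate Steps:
o = -10 (o = 8 + (-6 - 12) = 8 - 18 = -10)
a(Q) = 12 + 6*(-6 + Q)*(-5 + Q) (a(Q) = 12 + 6*((Q - 6)*(Q - 5)) = 12 + 6*((-6 + Q)*(-5 + Q)) = 12 + 6*(-6 + Q)*(-5 + Q))
-26*o + a(-4 - 1*0) = -26*(-10) + (192 - 66*(-4 - 1*0) + 6*(-4 - 1*0)**2) = 260 + (192 - 66*(-4 + 0) + 6*(-4 + 0)**2) = 260 + (192 - 66*(-4) + 6*(-4)**2) = 260 + (192 + 264 + 6*16) = 260 + (192 + 264 + 96) = 260 + 552 = 812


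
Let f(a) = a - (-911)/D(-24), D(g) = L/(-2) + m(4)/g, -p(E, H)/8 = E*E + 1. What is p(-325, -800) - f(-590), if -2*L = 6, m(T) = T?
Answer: -3380405/4 ≈ -8.4510e+5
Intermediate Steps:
p(E, H) = -8 - 8*E² (p(E, H) = -8*(E*E + 1) = -8*(E² + 1) = -8*(1 + E²) = -8 - 8*E²)
L = -3 (L = -½*6 = -3)
D(g) = 3/2 + 4/g (D(g) = -3/(-2) + 4/g = -3*(-½) + 4/g = 3/2 + 4/g)
f(a) = 2733/4 + a (f(a) = a - (-911)/(3/2 + 4/(-24)) = a - (-911)/(3/2 + 4*(-1/24)) = a - (-911)/(3/2 - ⅙) = a - (-911)/4/3 = a - (-911)*3/4 = a - 1*(-2733/4) = a + 2733/4 = 2733/4 + a)
p(-325, -800) - f(-590) = (-8 - 8*(-325)²) - (2733/4 - 590) = (-8 - 8*105625) - 1*373/4 = (-8 - 845000) - 373/4 = -845008 - 373/4 = -3380405/4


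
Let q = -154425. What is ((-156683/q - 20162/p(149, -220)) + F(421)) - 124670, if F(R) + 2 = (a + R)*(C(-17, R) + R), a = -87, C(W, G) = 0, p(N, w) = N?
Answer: 363724488067/23009325 ≈ 15808.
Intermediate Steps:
F(R) = -2 + R*(-87 + R) (F(R) = -2 + (-87 + R)*(0 + R) = -2 + (-87 + R)*R = -2 + R*(-87 + R))
((-156683/q - 20162/p(149, -220)) + F(421)) - 124670 = ((-156683/(-154425) - 20162/149) + (-2 + 421**2 - 87*421)) - 124670 = ((-156683*(-1/154425) - 20162*1/149) + (-2 + 177241 - 36627)) - 124670 = ((156683/154425 - 20162/149) + 140612) - 124670 = (-3090171083/23009325 + 140612) - 124670 = 3232297035817/23009325 - 124670 = 363724488067/23009325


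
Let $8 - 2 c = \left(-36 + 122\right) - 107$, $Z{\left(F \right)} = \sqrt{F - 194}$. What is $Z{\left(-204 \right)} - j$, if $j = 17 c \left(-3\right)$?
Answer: $\frac{1479}{2} + i \sqrt{398} \approx 739.5 + 19.95 i$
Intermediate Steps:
$Z{\left(F \right)} = \sqrt{-194 + F}$
$c = \frac{29}{2}$ ($c = 4 - \frac{\left(-36 + 122\right) - 107}{2} = 4 - \frac{86 - 107}{2} = 4 - - \frac{21}{2} = 4 + \frac{21}{2} = \frac{29}{2} \approx 14.5$)
$j = - \frac{1479}{2}$ ($j = 17 \cdot \frac{29}{2} \left(-3\right) = 17 \left(- \frac{87}{2}\right) = - \frac{1479}{2} \approx -739.5$)
$Z{\left(-204 \right)} - j = \sqrt{-194 - 204} - - \frac{1479}{2} = \sqrt{-398} + \frac{1479}{2} = i \sqrt{398} + \frac{1479}{2} = \frac{1479}{2} + i \sqrt{398}$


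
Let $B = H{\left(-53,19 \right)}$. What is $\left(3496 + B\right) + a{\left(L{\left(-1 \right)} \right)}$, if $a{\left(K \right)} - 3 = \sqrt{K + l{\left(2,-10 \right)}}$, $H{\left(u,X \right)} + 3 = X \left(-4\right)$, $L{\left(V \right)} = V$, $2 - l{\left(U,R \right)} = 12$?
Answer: $3420 + i \sqrt{11} \approx 3420.0 + 3.3166 i$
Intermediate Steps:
$l{\left(U,R \right)} = -10$ ($l{\left(U,R \right)} = 2 - 12 = -10$)
$H{\left(u,X \right)} = -3 - 4 X$ ($H{\left(u,X \right)} = -3 + X \left(-4\right) = -3 - 4 X$)
$B = -79$ ($B = -3 - 76 = -79$)
$a{\left(K \right)} = 3 + \sqrt{-10 + K}$ ($a{\left(K \right)} = 3 + \sqrt{K - 10} = 3 + \sqrt{-10 + K}$)
$\left(3496 + B\right) + a{\left(L{\left(-1 \right)} \right)} = \left(3496 - 79\right) + \left(3 + \sqrt{-10 - 1}\right) = 3417 + \left(3 + \sqrt{-11}\right) = 3417 + \left(3 + i \sqrt{11}\right) = 3420 + i \sqrt{11}$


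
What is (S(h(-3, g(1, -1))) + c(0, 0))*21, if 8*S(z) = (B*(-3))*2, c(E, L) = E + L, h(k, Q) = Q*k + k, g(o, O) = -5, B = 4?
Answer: -63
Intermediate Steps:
h(k, Q) = k + Q*k
S(z) = -3 (S(z) = ((4*(-3))*2)/8 = (-12*2)/8 = (⅛)*(-24) = -3)
(S(h(-3, g(1, -1))) + c(0, 0))*21 = (-3 + (0 + 0))*21 = (-3 + 0)*21 = -3*21 = -63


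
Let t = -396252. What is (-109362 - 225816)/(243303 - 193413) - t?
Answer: 3294779517/8315 ≈ 3.9625e+5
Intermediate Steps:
(-109362 - 225816)/(243303 - 193413) - t = (-109362 - 225816)/(243303 - 193413) - 1*(-396252) = -335178/49890 + 396252 = -335178*1/49890 + 396252 = -55863/8315 + 396252 = 3294779517/8315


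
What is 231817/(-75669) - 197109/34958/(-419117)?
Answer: -308768184169031/100787614059594 ≈ -3.0636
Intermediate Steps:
231817/(-75669) - 197109/34958/(-419117) = 231817*(-1/75669) - 197109*1/34958*(-1/419117) = -231817/75669 - 17919/3178*(-1/419117) = -231817/75669 + 17919/1331953826 = -308768184169031/100787614059594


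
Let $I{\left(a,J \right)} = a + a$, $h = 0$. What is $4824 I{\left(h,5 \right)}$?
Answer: $0$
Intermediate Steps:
$I{\left(a,J \right)} = 2 a$
$4824 I{\left(h,5 \right)} = 4824 \cdot 2 \cdot 0 = 4824 \cdot 0 = 0$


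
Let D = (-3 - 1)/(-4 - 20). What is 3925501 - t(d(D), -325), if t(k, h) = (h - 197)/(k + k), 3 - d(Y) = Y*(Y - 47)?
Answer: 1527029285/389 ≈ 3.9255e+6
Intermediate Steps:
D = ⅙ (D = -4/(-24) = -4*(-1/24) = ⅙ ≈ 0.16667)
d(Y) = 3 - Y*(-47 + Y) (d(Y) = 3 - Y*(Y - 47) = 3 - Y*(-47 + Y))
t(k, h) = (-197 + h)/(2*k) (t(k, h) = (-197 + h)/((2*k)) = (-197 + h)*(1/(2*k)) = (-197 + h)/(2*k))
3925501 - t(d(D), -325) = 3925501 - (-197 - 325)/(2*(3 - (⅙)² + 47*(⅙))) = 3925501 - (-522)/(2*(3 - 1*1/36 + 47/6)) = 3925501 - (-522)/(2*(3 - 1/36 + 47/6)) = 3925501 - (-522)/(2*389/36) = 3925501 - 36*(-522)/(2*389) = 3925501 - 1*(-9396/389) = 3925501 + 9396/389 = 1527029285/389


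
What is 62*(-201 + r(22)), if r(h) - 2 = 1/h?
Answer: -135687/11 ≈ -12335.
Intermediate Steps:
r(h) = 2 + 1/h
62*(-201 + r(22)) = 62*(-201 + (2 + 1/22)) = 62*(-201 + 45/22) = 62*(-4377/22) = -135687/11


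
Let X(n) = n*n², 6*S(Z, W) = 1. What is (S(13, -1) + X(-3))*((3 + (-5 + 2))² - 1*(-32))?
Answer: -2576/3 ≈ -858.67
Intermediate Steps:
S(Z, W) = ⅙ (S(Z, W) = (⅙)*1 = ⅙)
X(n) = n³
(S(13, -1) + X(-3))*((3 + (-5 + 2))² - 1*(-32)) = (⅙ + (-3)³)*((3 + (-5 + 2))² - 1*(-32)) = (⅙ - 27)*((3 - 3)² + 32) = -161*(0² + 32)/6 = -161*(0 + 32)/6 = -161/6*32 = -2576/3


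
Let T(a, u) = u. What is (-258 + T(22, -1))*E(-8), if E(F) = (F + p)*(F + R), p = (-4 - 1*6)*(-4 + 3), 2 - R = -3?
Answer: 1554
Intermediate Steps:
R = 5 (R = 2 - 1*(-3) = 2 + 3 = 5)
p = 10 (p = (-4 - 6)*(-1) = -10*(-1) = 10)
E(F) = (5 + F)*(10 + F) (E(F) = (F + 10)*(F + 5) = (10 + F)*(5 + F) = (5 + F)*(10 + F))
(-258 + T(22, -1))*E(-8) = (-258 - 1)*(50 + (-8)² + 15*(-8)) = -259*(50 + 64 - 120) = -259*(-6) = 1554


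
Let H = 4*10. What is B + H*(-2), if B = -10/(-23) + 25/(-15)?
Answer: -5605/69 ≈ -81.232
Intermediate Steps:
B = -85/69 (B = -10*(-1/23) + 25*(-1/15) = 10/23 - 5/3 = -85/69 ≈ -1.2319)
H = 40
B + H*(-2) = -85/69 + 40*(-2) = -85/69 - 80 = -5605/69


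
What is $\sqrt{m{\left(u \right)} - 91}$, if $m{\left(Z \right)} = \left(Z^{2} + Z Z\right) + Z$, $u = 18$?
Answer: $5 \sqrt{23} \approx 23.979$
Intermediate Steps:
$m{\left(Z \right)} = Z + 2 Z^{2}$ ($m{\left(Z \right)} = \left(Z^{2} + Z^{2}\right) + Z = 2 Z^{2} + Z = Z + 2 Z^{2}$)
$\sqrt{m{\left(u \right)} - 91} = \sqrt{18 \left(1 + 2 \cdot 18\right) - 91} = \sqrt{18 \left(1 + 36\right) - 91} = \sqrt{18 \cdot 37 - 91} = \sqrt{666 - 91} = \sqrt{575} = 5 \sqrt{23}$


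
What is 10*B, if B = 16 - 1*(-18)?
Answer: 340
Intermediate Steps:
B = 34 (B = 16 + 18 = 34)
10*B = 10*34 = 340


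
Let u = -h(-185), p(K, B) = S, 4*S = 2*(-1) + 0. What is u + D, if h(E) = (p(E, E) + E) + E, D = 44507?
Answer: 89755/2 ≈ 44878.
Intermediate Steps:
S = -½ (S = (2*(-1) + 0)/4 = (-2 + 0)/4 = (¼)*(-2) = -½ ≈ -0.50000)
p(K, B) = -½
h(E) = -½ + 2*E (h(E) = (-½ + E) + E = -½ + 2*E)
u = 741/2 (u = -(-½ + 2*(-185)) = -(-½ - 370) = -1*(-741/2) = 741/2 ≈ 370.50)
u + D = 741/2 + 44507 = 89755/2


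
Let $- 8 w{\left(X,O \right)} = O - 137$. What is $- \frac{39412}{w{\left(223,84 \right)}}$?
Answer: $- \frac{315296}{53} \approx -5949.0$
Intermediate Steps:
$w{\left(X,O \right)} = \frac{137}{8} - \frac{O}{8}$ ($w{\left(X,O \right)} = - \frac{O - 137}{8} = - \frac{-137 + O}{8} = \frac{137}{8} - \frac{O}{8}$)
$- \frac{39412}{w{\left(223,84 \right)}} = - \frac{39412}{\frac{137}{8} - \frac{21}{2}} = - \frac{39412}{\frac{53}{8}} = \left(-39412\right) \frac{8}{53} = - \frac{315296}{53}$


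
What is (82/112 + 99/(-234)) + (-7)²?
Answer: 35897/728 ≈ 49.309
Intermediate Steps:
(82/112 + 99/(-234)) + (-7)² = (82*(1/112) + 99*(-1/234)) + 49 = (41/56 - 11/26) + 49 = 225/728 + 49 = 35897/728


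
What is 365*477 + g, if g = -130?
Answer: 173975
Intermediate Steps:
365*477 + g = 365*477 - 130 = 174105 - 130 = 173975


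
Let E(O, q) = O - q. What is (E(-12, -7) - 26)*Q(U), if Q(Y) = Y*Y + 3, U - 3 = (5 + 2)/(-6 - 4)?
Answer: -25699/100 ≈ -256.99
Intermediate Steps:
U = 23/10 (U = 3 + (5 + 2)/(-6 - 4) = 3 + 7/(-10) = 3 + 7*(-⅒) = 3 - 7/10 = 23/10 ≈ 2.3000)
Q(Y) = 3 + Y² (Q(Y) = Y² + 3 = 3 + Y²)
(E(-12, -7) - 26)*Q(U) = ((-12 - 1*(-7)) - 26)*(3 + (23/10)²) = ((-12 + 7) - 26)*(3 + 529/100) = (-5 - 26)*(829/100) = -31*829/100 = -25699/100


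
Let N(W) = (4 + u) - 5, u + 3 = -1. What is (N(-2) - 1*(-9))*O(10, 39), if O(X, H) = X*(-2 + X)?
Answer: 320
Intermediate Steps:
u = -4 (u = -3 - 1 = -4)
N(W) = -5 (N(W) = (4 - 4) - 5 = 0 - 5 = -5)
(N(-2) - 1*(-9))*O(10, 39) = (-5 - 1*(-9))*(10*(-2 + 10)) = (-5 + 9)*(10*8) = 4*80 = 320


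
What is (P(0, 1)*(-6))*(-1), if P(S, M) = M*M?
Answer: 6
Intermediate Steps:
P(S, M) = M²
(P(0, 1)*(-6))*(-1) = (1²*(-6))*(-1) = (1*(-6))*(-1) = -6*(-1) = 6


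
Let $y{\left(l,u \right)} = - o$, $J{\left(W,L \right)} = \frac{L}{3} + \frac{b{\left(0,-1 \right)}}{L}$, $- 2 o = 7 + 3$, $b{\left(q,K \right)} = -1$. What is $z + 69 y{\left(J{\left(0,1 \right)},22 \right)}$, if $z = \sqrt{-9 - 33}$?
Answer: $345 + i \sqrt{42} \approx 345.0 + 6.4807 i$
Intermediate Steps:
$o = -5$ ($o = - \frac{7 + 3}{2} = \left(- \frac{1}{2}\right) 10 = -5$)
$J{\left(W,L \right)} = - \frac{1}{L} + \frac{L}{3}$ ($J{\left(W,L \right)} = \frac{L}{3} - \frac{1}{L} = - \frac{1}{L} + \frac{L}{3}$)
$y{\left(l,u \right)} = 5$ ($y{\left(l,u \right)} = \left(-1\right) \left(-5\right) = 5$)
$z = i \sqrt{42}$ ($z = \sqrt{-42} = i \sqrt{42} \approx 6.4807 i$)
$z + 69 y{\left(J{\left(0,1 \right)},22 \right)} = i \sqrt{42} + 69 \cdot 5 = i \sqrt{42} + 345 = 345 + i \sqrt{42}$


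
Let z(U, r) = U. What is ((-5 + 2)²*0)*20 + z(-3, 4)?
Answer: -3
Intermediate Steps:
((-5 + 2)²*0)*20 + z(-3, 4) = ((-5 + 2)²*0)*20 - 3 = ((-3)²*0)*20 - 3 = (9*0)*20 - 3 = 0*20 - 3 = 0 - 3 = -3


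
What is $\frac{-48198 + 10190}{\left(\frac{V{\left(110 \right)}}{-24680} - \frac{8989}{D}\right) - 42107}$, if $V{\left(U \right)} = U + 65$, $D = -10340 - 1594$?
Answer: $\frac{1119453880896}{1240160210977} \approx 0.90267$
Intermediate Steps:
$D = -11934$ ($D = -10340 - 1594 = -11934$)
$V{\left(U \right)} = 65 + U$
$\frac{-48198 + 10190}{\left(\frac{V{\left(110 \right)}}{-24680} - \frac{8989}{D}\right) - 42107} = \frac{-48198 + 10190}{\left(\frac{65 + 110}{-24680} - \frac{8989}{-11934}\right) - 42107} = - \frac{38008}{\left(175 \left(- \frac{1}{24680}\right) - - \frac{8989}{11934}\right) - 42107} = - \frac{38008}{\left(- \frac{35}{4936} + \frac{8989}{11934}\right) - 42107} = - \frac{38008}{\frac{21976007}{29453112} - 42107} = - \frac{38008}{- \frac{1240160210977}{29453112}} = \left(-38008\right) \left(- \frac{29453112}{1240160210977}\right) = \frac{1119453880896}{1240160210977}$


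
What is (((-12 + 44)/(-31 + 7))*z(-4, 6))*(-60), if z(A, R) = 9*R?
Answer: 4320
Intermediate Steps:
(((-12 + 44)/(-31 + 7))*z(-4, 6))*(-60) = (((-12 + 44)/(-31 + 7))*(9*6))*(-60) = ((32/(-24))*54)*(-60) = ((32*(-1/24))*54)*(-60) = -4/3*54*(-60) = -72*(-60) = 4320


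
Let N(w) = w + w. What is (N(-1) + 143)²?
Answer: 19881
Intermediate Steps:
N(w) = 2*w
(N(-1) + 143)² = (2*(-1) + 143)² = (-2 + 143)² = 141² = 19881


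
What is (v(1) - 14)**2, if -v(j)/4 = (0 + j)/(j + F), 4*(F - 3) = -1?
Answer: 51076/225 ≈ 227.00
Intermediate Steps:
F = 11/4 (F = 3 + (1/4)*(-1) = 3 - 1/4 = 11/4 ≈ 2.7500)
v(j) = -4*j/(11/4 + j) (v(j) = -4*(0 + j)/(j + 11/4) = -4*j/(11/4 + j))
(v(1) - 14)**2 = (-16*1/(11 + 4*1) - 14)**2 = (-16*1/(11 + 4) - 14)**2 = (-16*1/15 - 14)**2 = (-16*1*1/15 - 14)**2 = (-16/15 - 14)**2 = (-226/15)**2 = 51076/225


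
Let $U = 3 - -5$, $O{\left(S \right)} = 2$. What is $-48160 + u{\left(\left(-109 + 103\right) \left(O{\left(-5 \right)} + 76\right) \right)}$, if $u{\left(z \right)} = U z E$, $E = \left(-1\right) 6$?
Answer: $-25696$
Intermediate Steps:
$E = -6$
$U = 8$ ($U = 3 + 5 = 8$)
$u{\left(z \right)} = - 48 z$ ($u{\left(z \right)} = 8 z \left(-6\right) = - 48 z$)
$-48160 + u{\left(\left(-109 + 103\right) \left(O{\left(-5 \right)} + 76\right) \right)} = -48160 - 48 \left(-109 + 103\right) \left(2 + 76\right) = -48160 - 48 \left(\left(-6\right) 78\right) = -48160 - -22464 = -48160 + 22464 = -25696$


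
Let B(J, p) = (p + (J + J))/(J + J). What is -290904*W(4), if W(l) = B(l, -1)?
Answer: -254541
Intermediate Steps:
B(J, p) = (p + 2*J)/(2*J) (B(J, p) = (p + 2*J)/((2*J)) = (p + 2*J)*(1/(2*J)) = (p + 2*J)/(2*J))
W(l) = (-½ + l)/l (W(l) = (l + (½)*(-1))/l = (l - ½)/l = (-½ + l)/l)
-290904*W(4) = -290904*(-½ + 4)/4 = -72726*7/2 = -290904*7/8 = -254541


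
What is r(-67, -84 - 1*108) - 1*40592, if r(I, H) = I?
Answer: -40659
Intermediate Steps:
r(-67, -84 - 1*108) - 1*40592 = -67 - 1*40592 = -67 - 40592 = -40659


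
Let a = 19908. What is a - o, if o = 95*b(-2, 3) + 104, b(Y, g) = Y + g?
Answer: 19709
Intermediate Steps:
o = 199 (o = 95*(-2 + 3) + 104 = 95*1 + 104 = 95 + 104 = 199)
a - o = 19908 - 1*199 = 19908 - 199 = 19709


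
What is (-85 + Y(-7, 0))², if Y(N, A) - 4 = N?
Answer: 7744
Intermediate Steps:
Y(N, A) = 4 + N
(-85 + Y(-7, 0))² = (-85 + (4 - 7))² = (-85 - 3)² = (-88)² = 7744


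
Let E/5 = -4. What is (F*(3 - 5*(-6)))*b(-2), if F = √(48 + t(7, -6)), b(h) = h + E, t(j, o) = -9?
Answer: -726*√39 ≈ -4533.9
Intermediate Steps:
E = -20 (E = 5*(-4) = -20)
b(h) = -20 + h (b(h) = h - 20 = -20 + h)
F = √39 (F = √(48 - 9) = √39 ≈ 6.2450)
(F*(3 - 5*(-6)))*b(-2) = (√39*(3 - 5*(-6)))*(-20 - 2) = (√39*(3 + 30))*(-22) = (√39*33)*(-22) = (33*√39)*(-22) = -726*√39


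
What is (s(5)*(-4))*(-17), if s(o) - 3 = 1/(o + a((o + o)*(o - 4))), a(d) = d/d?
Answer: 646/3 ≈ 215.33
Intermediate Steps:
a(d) = 1
s(o) = 3 + 1/(1 + o) (s(o) = 3 + 1/(o + 1) = 3 + 1/(1 + o))
(s(5)*(-4))*(-17) = (((4 + 3*5)/(1 + 5))*(-4))*(-17) = (((4 + 15)/6)*(-4))*(-17) = (((⅙)*19)*(-4))*(-17) = ((19/6)*(-4))*(-17) = -38/3*(-17) = 646/3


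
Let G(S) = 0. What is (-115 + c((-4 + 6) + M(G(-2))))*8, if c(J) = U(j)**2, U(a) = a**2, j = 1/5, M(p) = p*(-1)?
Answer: -574992/625 ≈ -919.99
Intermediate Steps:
M(p) = -p
j = 1/5 (j = 1*(1/5) = 1/5 ≈ 0.20000)
c(J) = 1/625 (c(J) = ((1/5)**2)**2 = (1/25)**2 = 1/625)
(-115 + c((-4 + 6) + M(G(-2))))*8 = (-115 + 1/625)*8 = -71874/625*8 = -574992/625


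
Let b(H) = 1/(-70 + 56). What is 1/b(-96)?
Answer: -14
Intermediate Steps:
b(H) = -1/14 (b(H) = 1/(-14) = -1/14)
1/b(-96) = 1/(-1/14) = -14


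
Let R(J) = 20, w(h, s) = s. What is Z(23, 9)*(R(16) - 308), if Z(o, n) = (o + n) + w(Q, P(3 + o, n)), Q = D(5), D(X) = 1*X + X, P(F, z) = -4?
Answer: -8064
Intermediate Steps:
D(X) = 2*X (D(X) = X + X = 2*X)
Q = 10 (Q = 2*5 = 10)
Z(o, n) = -4 + n + o (Z(o, n) = (o + n) - 4 = (n + o) - 4 = -4 + n + o)
Z(23, 9)*(R(16) - 308) = (-4 + 9 + 23)*(20 - 308) = 28*(-288) = -8064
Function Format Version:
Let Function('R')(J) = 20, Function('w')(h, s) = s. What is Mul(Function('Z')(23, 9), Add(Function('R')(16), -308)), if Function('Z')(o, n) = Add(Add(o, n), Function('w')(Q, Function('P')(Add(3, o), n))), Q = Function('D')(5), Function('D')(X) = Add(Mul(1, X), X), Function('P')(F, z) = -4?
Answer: -8064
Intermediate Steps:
Function('D')(X) = Mul(2, X) (Function('D')(X) = Add(X, X) = Mul(2, X))
Q = 10 (Q = Mul(2, 5) = 10)
Function('Z')(o, n) = Add(-4, n, o) (Function('Z')(o, n) = Add(Add(o, n), -4) = Add(Add(n, o), -4) = Add(-4, n, o))
Mul(Function('Z')(23, 9), Add(Function('R')(16), -308)) = Mul(Add(-4, 9, 23), Add(20, -308)) = Mul(28, -288) = -8064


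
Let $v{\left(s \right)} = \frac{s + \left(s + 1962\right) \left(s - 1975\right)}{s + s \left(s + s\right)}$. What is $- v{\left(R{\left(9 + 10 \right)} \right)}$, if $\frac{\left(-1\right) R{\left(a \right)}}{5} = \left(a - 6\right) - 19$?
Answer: $\frac{129147}{61} \approx 2117.2$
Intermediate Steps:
$R{\left(a \right)} = 125 - 5 a$ ($R{\left(a \right)} = - 5 \left(\left(a - 6\right) - 19\right) = - 5 \left(\left(-6 + a\right) - 19\right) = - 5 \left(-25 + a\right) = 125 - 5 a$)
$v{\left(s \right)} = \frac{s + \left(-1975 + s\right) \left(1962 + s\right)}{s + 2 s^{2}}$ ($v{\left(s \right)} = \frac{s + \left(1962 + s\right) \left(-1975 + s\right)}{s + s 2 s} = \frac{s + \left(-1975 + s\right) \left(1962 + s\right)}{s + 2 s^{2}}$)
$- v{\left(R{\left(9 + 10 \right)} \right)} = - \frac{-3874950 + \left(125 - 5 \left(9 + 10\right)\right)^{2} - 12 \left(125 - 5 \left(9 + 10\right)\right)}{\left(125 - 5 \left(9 + 10\right)\right) \left(1 + 2 \left(125 - 5 \left(9 + 10\right)\right)\right)} = - \frac{-3874950 + \left(125 - 95\right)^{2} - 12 \left(125 - 95\right)}{\left(125 - 95\right) \left(1 + 2 \left(125 - 95\right)\right)} = - \frac{-3874950 + 30^{2} - 360}{30 \left(1 + 2 \cdot 30\right)} = - \frac{-3874950 + 900 - 360}{30 \left(1 + 60\right)} = - \frac{-3874410}{30 \cdot 61} = \left(-1\right) \left(- \frac{129147}{61}\right) = \frac{129147}{61}$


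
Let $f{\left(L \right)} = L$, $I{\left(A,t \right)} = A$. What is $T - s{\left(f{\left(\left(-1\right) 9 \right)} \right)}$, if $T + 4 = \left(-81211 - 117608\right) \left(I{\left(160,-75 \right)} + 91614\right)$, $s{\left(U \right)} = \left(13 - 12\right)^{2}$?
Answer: $-18246414911$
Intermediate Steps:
$s{\left(U \right)} = 1$ ($s{\left(U \right)} = 1^{2} = 1$)
$T = -18246414910$ ($T = -4 + \left(-81211 - 117608\right) \left(160 + 91614\right) = -4 - 18246414906 = -18246414910$)
$T - s{\left(f{\left(\left(-1\right) 9 \right)} \right)} = -18246414910 - 1 = -18246414911$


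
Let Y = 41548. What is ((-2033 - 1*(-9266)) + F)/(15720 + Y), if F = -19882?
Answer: -91/412 ≈ -0.22087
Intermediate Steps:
((-2033 - 1*(-9266)) + F)/(15720 + Y) = ((-2033 - 1*(-9266)) - 19882)/(15720 + 41548) = ((-2033 + 9266) - 19882)/57268 = (7233 - 19882)*(1/57268) = -12649*1/57268 = -91/412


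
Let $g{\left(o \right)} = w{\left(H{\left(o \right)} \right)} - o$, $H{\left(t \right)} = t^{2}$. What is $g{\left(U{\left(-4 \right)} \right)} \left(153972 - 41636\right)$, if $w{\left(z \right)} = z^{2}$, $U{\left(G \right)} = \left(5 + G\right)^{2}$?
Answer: $0$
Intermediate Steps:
$g{\left(o \right)} = o^{4} - o$ ($g{\left(o \right)} = \left(o^{2}\right)^{2} - o = o^{4} - o$)
$g{\left(U{\left(-4 \right)} \right)} \left(153972 - 41636\right) = \left(\left(\left(5 - 4\right)^{2}\right)^{4} - \left(5 - 4\right)^{2}\right) \left(153972 - 41636\right) = \left(\left(1^{2}\right)^{4} - 1^{2}\right) \left(153972 - 41636\right) = \left(1^{4} - 1\right) 112336 = \left(1 - 1\right) 112336 = 0 \cdot 112336 = 0$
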